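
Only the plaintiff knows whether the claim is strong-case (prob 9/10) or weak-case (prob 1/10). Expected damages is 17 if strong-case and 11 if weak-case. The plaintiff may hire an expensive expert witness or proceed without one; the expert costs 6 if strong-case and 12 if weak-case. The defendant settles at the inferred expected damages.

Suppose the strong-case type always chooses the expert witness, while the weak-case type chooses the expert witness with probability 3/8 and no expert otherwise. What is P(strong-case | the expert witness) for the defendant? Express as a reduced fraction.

P(the expert witness) = (9/10)·1 + (1/10)·(3/8) = 15/16.
By Bayes' rule, P(strong-case | the expert witness) = (9/10) / (15/16) = 24/25.

24/25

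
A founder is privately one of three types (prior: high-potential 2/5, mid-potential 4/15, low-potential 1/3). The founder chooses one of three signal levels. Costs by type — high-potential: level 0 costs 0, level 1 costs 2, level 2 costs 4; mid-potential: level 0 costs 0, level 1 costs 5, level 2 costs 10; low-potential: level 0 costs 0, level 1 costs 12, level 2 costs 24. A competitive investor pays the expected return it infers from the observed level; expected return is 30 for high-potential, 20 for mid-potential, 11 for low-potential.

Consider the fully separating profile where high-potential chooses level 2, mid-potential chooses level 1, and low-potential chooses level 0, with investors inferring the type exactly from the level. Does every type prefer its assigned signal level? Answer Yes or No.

Separating valuations: level 2 → 30, level 1 → 20, level 0 → 11.
high-potential (assigned level 2): level 0: 11 − 0 = 11; level 1: 20 − 2 = 18; level 2: 30 − 4 = 26. high-potential stays.
mid-potential (assigned level 1): level 0: 11 − 0 = 11; level 1: 20 − 5 = 15; level 2: 30 − 10 = 20. mid-potential prefers level 2.
low-potential (assigned level 0): level 0: 11 − 0 = 11; level 1: 20 − 12 = 8; level 2: 30 − 24 = 6. low-potential stays.
At least one type deviates; the separating profile fails.

No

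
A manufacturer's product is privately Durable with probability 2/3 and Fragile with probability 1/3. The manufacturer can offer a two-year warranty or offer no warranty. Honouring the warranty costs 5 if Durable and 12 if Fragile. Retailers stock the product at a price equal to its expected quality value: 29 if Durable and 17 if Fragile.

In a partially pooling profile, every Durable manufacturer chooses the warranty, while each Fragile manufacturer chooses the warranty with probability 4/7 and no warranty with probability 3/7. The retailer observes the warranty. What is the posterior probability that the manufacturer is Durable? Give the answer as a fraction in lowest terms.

P(the warranty) = (2/3)·1 + (1/3)·(4/7) = 6/7.
By Bayes' rule, P(Durable | the warranty) = (2/3) / (6/7) = 7/9.

7/9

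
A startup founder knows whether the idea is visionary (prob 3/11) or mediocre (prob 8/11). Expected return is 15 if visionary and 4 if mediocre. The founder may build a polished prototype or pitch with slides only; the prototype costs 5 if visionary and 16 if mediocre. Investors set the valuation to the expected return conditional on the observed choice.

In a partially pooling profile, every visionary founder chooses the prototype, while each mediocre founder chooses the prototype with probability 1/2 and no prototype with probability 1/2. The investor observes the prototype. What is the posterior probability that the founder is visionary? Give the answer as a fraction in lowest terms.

3/7

P(the prototype) = (3/11)·1 + (8/11)·(1/2) = 7/11.
By Bayes' rule, P(visionary | the prototype) = (3/11) / (7/11) = 3/7.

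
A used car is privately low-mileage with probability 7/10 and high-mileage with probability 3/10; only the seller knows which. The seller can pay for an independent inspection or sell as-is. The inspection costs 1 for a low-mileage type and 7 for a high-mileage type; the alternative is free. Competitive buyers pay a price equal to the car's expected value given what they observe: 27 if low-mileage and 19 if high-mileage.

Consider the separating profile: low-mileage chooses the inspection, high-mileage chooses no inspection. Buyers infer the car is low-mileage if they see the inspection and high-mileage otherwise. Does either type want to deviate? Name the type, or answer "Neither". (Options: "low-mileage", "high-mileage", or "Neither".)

high-mileage

The inspection pays 27; no inspection pays 19.
low-mileage: assigned the inspection, nets 27 − 1 = 26; deviating to no inspection nets 19.
high-mileage: assigned no inspection, nets 19; deviating to the inspection nets 27 − 7 = 20.
The high-mileage type gains 1 by deviating.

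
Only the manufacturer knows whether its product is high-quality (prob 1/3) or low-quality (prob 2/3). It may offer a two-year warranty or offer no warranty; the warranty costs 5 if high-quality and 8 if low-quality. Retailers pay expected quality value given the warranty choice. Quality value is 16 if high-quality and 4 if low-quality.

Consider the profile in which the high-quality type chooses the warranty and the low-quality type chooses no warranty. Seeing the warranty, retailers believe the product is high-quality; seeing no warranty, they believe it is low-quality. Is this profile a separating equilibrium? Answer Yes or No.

No

Under these beliefs, the warranty earns price 16 and no warranty earns price 4.
high-quality: the warranty nets 16 − 5 = 11; no warranty nets 4. high-quality prefers the warranty.
low-quality: the warranty nets 16 − 8 = 8; no warranty nets 4. low-quality would deviate to the warranty.
low-quality has a profitable deviation, so the profile is not an equilibrium.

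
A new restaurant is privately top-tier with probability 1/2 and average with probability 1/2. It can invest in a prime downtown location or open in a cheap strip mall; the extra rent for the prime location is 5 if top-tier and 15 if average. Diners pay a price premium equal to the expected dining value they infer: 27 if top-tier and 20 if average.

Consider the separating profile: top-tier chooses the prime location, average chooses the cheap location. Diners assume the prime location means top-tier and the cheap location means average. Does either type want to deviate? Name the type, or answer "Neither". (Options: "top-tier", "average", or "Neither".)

The prime location pays 27; the cheap location pays 20.
top-tier: assigned the prime location, nets 27 − 5 = 22; deviating to the cheap location nets 20.
average: assigned the cheap location, nets 20; deviating to the prime location nets 27 − 15 = 12.
Both types strictly prefer their assigned action; no profitable deviation.

Neither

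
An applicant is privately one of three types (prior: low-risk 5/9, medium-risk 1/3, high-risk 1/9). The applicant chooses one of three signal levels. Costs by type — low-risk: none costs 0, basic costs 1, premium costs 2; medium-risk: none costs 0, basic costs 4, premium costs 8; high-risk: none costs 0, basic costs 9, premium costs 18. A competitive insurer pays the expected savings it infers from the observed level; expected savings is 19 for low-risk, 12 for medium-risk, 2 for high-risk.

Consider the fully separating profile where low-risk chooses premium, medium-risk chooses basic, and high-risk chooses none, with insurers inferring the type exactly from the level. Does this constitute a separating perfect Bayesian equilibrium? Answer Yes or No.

Separating rebates: premium → 19, basic → 12, none → 2.
low-risk (assigned premium): none: 2 − 0 = 2; basic: 12 − 1 = 11; premium: 19 − 2 = 17. low-risk stays.
medium-risk (assigned basic): none: 2 − 0 = 2; basic: 12 − 4 = 8; premium: 19 − 8 = 11. medium-risk prefers premium.
high-risk (assigned none): none: 2 − 0 = 2; basic: 12 − 9 = 3; premium: 19 − 18 = 1. high-risk prefers basic.
At least one type deviates; the separating profile fails.

No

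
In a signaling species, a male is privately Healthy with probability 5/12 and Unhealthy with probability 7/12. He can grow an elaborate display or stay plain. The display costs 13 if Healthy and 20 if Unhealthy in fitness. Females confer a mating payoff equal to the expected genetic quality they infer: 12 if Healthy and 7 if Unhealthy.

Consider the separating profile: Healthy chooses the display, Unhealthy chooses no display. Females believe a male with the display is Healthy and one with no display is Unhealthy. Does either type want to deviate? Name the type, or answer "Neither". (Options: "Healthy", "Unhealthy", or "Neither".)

Healthy

The display pays 12; no display pays 7.
Healthy: assigned the display, nets 12 − 13 = -1; deviating to no display nets 7.
Unhealthy: assigned no display, nets 7; deviating to the display nets 12 − 20 = -8.
The Healthy type gains 8 by deviating.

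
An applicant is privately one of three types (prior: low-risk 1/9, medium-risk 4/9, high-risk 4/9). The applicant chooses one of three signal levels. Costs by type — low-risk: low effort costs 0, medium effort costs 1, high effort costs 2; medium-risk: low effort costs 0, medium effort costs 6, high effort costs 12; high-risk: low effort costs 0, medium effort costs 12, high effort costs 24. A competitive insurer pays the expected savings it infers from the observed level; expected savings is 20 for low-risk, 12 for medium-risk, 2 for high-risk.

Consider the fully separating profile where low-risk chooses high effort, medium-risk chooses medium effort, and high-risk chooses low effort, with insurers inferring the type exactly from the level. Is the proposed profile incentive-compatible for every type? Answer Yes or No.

Separating rebates: high effort → 20, medium effort → 12, low effort → 2.
low-risk (assigned high effort): low effort: 2 − 0 = 2; medium effort: 12 − 1 = 11; high effort: 20 − 2 = 18. low-risk stays.
medium-risk (assigned medium effort): low effort: 2 − 0 = 2; medium effort: 12 − 6 = 6; high effort: 20 − 12 = 8. medium-risk prefers high effort.
high-risk (assigned low effort): low effort: 2 − 0 = 2; medium effort: 12 − 12 = 0; high effort: 20 − 24 = -4. high-risk stays.
At least one type deviates; the separating profile fails.

No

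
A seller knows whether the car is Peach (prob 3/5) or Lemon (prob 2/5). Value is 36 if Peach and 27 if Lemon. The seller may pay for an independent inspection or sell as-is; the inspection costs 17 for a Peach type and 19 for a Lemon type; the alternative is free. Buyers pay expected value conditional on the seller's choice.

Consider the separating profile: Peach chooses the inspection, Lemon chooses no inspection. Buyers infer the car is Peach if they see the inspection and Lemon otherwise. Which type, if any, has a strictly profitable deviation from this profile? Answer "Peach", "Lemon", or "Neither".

The inspection pays 36; no inspection pays 27.
Peach: assigned the inspection, nets 36 − 17 = 19; deviating to no inspection nets 27.
Lemon: assigned no inspection, nets 27; deviating to the inspection nets 36 − 19 = 17.
The Peach type gains 8 by deviating.

Peach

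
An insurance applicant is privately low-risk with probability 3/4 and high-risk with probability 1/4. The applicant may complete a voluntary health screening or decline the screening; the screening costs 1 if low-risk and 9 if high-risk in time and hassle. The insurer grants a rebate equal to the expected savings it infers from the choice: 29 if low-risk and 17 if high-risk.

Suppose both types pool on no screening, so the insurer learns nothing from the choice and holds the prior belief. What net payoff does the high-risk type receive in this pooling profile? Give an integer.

Pooled rebate = 3/4·29 + 1/4·17 = 26.
high-risk pays no cost for no screening, so net payoff = 26.

26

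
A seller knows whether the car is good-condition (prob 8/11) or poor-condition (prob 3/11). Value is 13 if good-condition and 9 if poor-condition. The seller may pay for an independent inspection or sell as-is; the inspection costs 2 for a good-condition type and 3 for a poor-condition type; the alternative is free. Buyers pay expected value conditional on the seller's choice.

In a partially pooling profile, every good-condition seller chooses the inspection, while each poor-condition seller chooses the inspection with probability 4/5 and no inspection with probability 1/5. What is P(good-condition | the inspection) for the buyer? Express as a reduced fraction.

10/13

P(the inspection) = (8/11)·1 + (3/11)·(4/5) = 52/55.
By Bayes' rule, P(good-condition | the inspection) = (8/11) / (52/55) = 10/13.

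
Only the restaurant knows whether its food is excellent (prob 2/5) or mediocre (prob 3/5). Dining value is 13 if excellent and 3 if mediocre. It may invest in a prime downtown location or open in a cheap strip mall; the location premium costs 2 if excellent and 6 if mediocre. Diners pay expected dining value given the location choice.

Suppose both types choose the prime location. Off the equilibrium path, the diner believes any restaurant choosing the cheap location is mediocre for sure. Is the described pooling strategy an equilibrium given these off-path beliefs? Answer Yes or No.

On path, the diner holds the prior and pays 2/5·13 + 3/5·3 = 7. Off path (the cheap location), believing mediocre, it pays 3.
excellent: the prime location nets 7 − 2 = 5; the cheap location nets 3. excellent stays.
mediocre: the prime location nets 7 − 6 = 1; the cheap location nets 3. mediocre would deviate.
A type deviates, so pooling fails.

No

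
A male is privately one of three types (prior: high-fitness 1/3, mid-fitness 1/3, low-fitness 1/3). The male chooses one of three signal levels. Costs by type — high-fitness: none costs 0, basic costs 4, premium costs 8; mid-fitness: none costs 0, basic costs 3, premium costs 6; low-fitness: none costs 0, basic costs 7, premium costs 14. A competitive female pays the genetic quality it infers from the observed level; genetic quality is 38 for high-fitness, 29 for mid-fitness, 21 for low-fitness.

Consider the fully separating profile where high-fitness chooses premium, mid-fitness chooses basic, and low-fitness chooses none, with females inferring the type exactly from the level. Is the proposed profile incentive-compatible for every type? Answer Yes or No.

No

Separating mating payoffs: premium → 38, basic → 29, none → 21.
high-fitness (assigned premium): none: 21 − 0 = 21; basic: 29 − 4 = 25; premium: 38 − 8 = 30. high-fitness stays.
mid-fitness (assigned basic): none: 21 − 0 = 21; basic: 29 − 3 = 26; premium: 38 − 6 = 32. mid-fitness prefers premium.
low-fitness (assigned none): none: 21 − 0 = 21; basic: 29 − 7 = 22; premium: 38 − 14 = 24. low-fitness prefers premium.
At least one type deviates; the separating profile fails.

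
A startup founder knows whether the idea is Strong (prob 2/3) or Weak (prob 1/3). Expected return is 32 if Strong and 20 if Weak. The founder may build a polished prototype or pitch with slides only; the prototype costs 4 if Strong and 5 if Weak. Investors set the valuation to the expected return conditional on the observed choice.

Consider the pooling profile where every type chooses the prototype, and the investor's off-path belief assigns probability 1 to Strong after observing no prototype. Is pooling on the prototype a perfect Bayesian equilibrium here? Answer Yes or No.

On path, the investor holds the prior and pays 2/3·32 + 1/3·20 = 28. Off path (no prototype), believing Strong, it pays 32.
Strong: the prototype nets 28 − 4 = 24; no prototype nets 32. Strong would deviate.
Weak: the prototype nets 28 − 5 = 23; no prototype nets 32. Weak would deviate.
A type deviates, so pooling fails.

No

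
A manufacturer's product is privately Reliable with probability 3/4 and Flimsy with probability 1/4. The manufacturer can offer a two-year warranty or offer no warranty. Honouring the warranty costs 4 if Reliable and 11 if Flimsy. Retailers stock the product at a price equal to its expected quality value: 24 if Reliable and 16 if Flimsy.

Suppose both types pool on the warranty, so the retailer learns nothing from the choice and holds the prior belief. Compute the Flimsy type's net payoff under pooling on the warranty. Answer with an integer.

Pooled price = 3/4·24 + 1/4·16 = 22.
Flimsy pays cost 11 for the warranty, so net payoff = 22 − 11 = 11.

11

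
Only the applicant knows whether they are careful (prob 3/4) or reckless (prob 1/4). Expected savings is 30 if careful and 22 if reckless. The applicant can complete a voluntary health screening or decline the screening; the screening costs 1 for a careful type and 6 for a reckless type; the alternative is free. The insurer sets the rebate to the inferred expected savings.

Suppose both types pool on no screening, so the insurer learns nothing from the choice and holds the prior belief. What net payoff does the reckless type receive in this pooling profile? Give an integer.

Pooled rebate = 3/4·30 + 1/4·22 = 28.
reckless pays no cost for no screening, so net payoff = 28.

28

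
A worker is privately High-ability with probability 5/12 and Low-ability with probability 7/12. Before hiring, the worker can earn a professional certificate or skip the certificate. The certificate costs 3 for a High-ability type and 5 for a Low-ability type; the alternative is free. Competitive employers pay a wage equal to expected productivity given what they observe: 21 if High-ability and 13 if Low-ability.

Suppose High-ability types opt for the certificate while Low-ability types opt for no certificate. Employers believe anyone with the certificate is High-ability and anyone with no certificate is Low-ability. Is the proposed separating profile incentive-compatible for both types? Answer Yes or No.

No

Under these beliefs, the certificate earns wage 21 and no certificate earns wage 13.
High-ability: the certificate nets 21 − 3 = 18; no certificate nets 13. High-ability prefers the certificate.
Low-ability: the certificate nets 21 − 5 = 16; no certificate nets 13. Low-ability would deviate to the certificate.
Low-ability has a profitable deviation, so the profile is not an equilibrium.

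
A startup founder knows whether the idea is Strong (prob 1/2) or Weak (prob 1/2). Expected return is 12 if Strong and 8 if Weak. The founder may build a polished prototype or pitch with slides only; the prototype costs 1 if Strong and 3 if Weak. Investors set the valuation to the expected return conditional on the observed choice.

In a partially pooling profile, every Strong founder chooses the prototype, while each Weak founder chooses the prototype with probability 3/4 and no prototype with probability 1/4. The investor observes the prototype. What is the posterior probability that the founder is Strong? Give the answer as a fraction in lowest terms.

4/7

P(the prototype) = (1/2)·1 + (1/2)·(3/4) = 7/8.
By Bayes' rule, P(Strong | the prototype) = (1/2) / (7/8) = 4/7.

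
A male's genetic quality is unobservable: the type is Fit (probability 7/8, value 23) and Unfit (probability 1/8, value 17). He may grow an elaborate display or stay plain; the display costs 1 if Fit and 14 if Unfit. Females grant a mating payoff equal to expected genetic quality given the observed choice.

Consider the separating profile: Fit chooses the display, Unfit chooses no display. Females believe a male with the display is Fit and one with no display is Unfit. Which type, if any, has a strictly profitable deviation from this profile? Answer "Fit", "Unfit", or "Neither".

The display pays 23; no display pays 17.
Fit: assigned the display, nets 23 − 1 = 22; deviating to no display nets 17.
Unfit: assigned no display, nets 17; deviating to the display nets 23 − 14 = 9.
Both types strictly prefer their assigned action; no profitable deviation.

Neither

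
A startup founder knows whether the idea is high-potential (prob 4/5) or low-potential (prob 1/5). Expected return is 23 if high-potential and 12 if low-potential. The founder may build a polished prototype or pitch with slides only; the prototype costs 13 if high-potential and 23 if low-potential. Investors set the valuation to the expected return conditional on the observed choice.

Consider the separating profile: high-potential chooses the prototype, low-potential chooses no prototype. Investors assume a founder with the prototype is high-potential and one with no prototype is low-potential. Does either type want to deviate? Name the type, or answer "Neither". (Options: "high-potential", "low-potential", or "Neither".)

high-potential

The prototype pays 23; no prototype pays 12.
high-potential: assigned the prototype, nets 23 − 13 = 10; deviating to no prototype nets 12.
low-potential: assigned no prototype, nets 12; deviating to the prototype nets 23 − 23 = 0.
The high-potential type gains 2 by deviating.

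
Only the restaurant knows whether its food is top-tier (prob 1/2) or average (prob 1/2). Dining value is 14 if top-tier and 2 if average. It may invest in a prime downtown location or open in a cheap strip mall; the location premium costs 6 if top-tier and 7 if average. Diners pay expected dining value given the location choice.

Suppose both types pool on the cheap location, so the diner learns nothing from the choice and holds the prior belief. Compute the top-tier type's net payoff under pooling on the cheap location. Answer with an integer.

Pooled price premium = 1/2·14 + 1/2·2 = 8.
top-tier pays no cost for the cheap location, so net payoff = 8.

8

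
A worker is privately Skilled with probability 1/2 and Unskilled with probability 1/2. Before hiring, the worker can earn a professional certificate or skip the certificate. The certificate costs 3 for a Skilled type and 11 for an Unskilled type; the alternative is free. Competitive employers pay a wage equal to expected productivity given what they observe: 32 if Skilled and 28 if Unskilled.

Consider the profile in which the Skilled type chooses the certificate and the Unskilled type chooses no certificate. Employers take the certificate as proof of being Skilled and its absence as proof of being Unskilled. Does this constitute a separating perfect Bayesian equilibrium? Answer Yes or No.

Yes

Under these beliefs, the certificate earns wage 32 and no certificate earns wage 28.
Skilled: the certificate nets 32 − 3 = 29; no certificate nets 28. Skilled prefers the certificate.
Unskilled: the certificate nets 32 − 11 = 21; no certificate nets 28. Unskilled prefers no certificate.
Neither type deviates, so the separating profile is an equilibrium.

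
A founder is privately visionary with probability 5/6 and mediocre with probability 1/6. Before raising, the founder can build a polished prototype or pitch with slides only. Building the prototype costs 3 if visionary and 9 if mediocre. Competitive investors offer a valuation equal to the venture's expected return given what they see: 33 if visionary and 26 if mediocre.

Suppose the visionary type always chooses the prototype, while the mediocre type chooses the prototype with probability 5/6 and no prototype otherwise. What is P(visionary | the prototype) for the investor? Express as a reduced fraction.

6/7

P(the prototype) = (5/6)·1 + (1/6)·(5/6) = 35/36.
By Bayes' rule, P(visionary | the prototype) = (5/6) / (35/36) = 6/7.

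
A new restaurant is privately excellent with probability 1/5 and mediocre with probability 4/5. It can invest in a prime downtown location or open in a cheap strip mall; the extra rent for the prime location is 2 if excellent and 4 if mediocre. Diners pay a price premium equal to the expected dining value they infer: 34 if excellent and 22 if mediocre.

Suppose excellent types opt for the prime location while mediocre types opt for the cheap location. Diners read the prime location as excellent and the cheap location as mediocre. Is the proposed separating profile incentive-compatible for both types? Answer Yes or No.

No

Under these beliefs, the prime location earns price premium 34 and the cheap location earns price premium 22.
excellent: the prime location nets 34 − 2 = 32; the cheap location nets 22. excellent prefers the prime location.
mediocre: the prime location nets 34 − 4 = 30; the cheap location nets 22. mediocre would deviate to the prime location.
mediocre has a profitable deviation, so the profile is not an equilibrium.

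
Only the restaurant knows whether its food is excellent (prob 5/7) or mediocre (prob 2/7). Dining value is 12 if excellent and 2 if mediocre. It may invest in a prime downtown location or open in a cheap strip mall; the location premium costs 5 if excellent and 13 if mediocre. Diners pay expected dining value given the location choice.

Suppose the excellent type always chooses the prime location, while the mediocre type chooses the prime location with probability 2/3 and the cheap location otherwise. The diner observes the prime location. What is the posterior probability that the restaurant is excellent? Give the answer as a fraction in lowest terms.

15/19

P(the prime location) = (5/7)·1 + (2/7)·(2/3) = 19/21.
By Bayes' rule, P(excellent | the prime location) = (5/7) / (19/21) = 15/19.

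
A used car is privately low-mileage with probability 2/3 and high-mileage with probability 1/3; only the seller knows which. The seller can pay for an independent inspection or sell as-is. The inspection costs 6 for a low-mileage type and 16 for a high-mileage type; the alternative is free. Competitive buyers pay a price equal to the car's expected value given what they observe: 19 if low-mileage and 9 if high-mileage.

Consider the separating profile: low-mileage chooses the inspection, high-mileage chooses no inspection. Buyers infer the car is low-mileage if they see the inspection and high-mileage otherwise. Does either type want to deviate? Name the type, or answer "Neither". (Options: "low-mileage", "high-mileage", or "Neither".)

Neither

The inspection pays 19; no inspection pays 9.
low-mileage: assigned the inspection, nets 19 − 6 = 13; deviating to no inspection nets 9.
high-mileage: assigned no inspection, nets 9; deviating to the inspection nets 19 − 16 = 3.
Both types strictly prefer their assigned action; no profitable deviation.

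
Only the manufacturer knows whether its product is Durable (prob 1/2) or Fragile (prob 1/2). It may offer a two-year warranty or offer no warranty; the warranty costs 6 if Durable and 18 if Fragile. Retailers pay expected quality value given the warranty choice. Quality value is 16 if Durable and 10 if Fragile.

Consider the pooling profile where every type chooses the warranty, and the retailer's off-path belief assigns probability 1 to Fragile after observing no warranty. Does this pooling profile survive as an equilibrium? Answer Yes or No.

On path, the retailer holds the prior and pays 1/2·16 + 1/2·10 = 13. Off path (no warranty), believing Fragile, it pays 10.
Durable: the warranty nets 13 − 6 = 7; no warranty nets 10. Durable would deviate.
Fragile: the warranty nets 13 − 18 = -5; no warranty nets 10. Fragile would deviate.
A type deviates, so pooling fails.

No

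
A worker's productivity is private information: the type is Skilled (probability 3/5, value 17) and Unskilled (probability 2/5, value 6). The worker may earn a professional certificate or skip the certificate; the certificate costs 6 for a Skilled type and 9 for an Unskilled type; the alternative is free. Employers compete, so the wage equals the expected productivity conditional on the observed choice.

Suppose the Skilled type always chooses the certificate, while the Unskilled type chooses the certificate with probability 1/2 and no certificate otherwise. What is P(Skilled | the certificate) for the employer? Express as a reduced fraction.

3/4

P(the certificate) = (3/5)·1 + (2/5)·(1/2) = 4/5.
By Bayes' rule, P(Skilled | the certificate) = (3/5) / (4/5) = 3/4.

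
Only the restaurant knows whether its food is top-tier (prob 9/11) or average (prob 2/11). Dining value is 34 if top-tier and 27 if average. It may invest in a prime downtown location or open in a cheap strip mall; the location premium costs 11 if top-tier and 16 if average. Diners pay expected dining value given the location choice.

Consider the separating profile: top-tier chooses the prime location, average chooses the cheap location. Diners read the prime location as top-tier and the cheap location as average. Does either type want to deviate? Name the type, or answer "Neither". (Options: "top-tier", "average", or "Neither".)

The prime location pays 34; the cheap location pays 27.
top-tier: assigned the prime location, nets 34 − 11 = 23; deviating to the cheap location nets 27.
average: assigned the cheap location, nets 27; deviating to the prime location nets 34 − 16 = 18.
The top-tier type gains 4 by deviating.

top-tier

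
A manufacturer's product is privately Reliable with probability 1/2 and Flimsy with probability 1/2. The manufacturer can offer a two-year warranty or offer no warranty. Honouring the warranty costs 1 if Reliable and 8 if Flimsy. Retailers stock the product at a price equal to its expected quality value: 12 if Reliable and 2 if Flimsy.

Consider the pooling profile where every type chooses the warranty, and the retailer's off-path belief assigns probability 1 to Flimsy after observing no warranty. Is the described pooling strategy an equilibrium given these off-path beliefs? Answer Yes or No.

On path, the retailer holds the prior and pays 1/2·12 + 1/2·2 = 7. Off path (no warranty), believing Flimsy, it pays 2.
Reliable: the warranty nets 7 − 1 = 6; no warranty nets 2. Reliable stays.
Flimsy: the warranty nets 7 − 8 = -1; no warranty nets 2. Flimsy would deviate.
A type deviates, so pooling fails.

No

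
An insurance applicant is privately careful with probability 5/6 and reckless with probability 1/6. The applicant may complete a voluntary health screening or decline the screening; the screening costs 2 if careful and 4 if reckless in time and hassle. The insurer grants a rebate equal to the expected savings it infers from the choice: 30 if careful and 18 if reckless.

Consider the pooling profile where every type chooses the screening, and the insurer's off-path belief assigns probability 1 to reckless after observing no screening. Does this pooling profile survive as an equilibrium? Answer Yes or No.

Yes

On path, the insurer holds the prior and pays 5/6·30 + 1/6·18 = 28. Off path (no screening), believing reckless, it pays 18.
careful: the screening nets 28 − 2 = 26; no screening nets 18. careful stays.
reckless: the screening nets 28 − 4 = 24; no screening nets 18. reckless stays.
No type deviates, so pooling is sustained.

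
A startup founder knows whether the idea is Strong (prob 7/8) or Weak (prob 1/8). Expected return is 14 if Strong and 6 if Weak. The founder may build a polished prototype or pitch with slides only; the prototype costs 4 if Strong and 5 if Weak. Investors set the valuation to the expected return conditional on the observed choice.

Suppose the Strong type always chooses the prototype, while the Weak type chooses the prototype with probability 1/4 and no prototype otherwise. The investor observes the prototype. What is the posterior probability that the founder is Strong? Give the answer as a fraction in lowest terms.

P(the prototype) = (7/8)·1 + (1/8)·(1/4) = 29/32.
By Bayes' rule, P(Strong | the prototype) = (7/8) / (29/32) = 28/29.

28/29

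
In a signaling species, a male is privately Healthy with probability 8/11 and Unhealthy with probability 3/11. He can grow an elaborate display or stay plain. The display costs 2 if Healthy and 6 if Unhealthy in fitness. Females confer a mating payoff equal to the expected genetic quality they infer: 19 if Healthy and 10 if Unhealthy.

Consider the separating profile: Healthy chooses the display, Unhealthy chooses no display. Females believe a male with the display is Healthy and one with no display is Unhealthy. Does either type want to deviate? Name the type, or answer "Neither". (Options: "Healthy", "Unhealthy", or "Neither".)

Unhealthy

The display pays 19; no display pays 10.
Healthy: assigned the display, nets 19 − 2 = 17; deviating to no display nets 10.
Unhealthy: assigned no display, nets 10; deviating to the display nets 19 − 6 = 13.
The Unhealthy type gains 3 by deviating.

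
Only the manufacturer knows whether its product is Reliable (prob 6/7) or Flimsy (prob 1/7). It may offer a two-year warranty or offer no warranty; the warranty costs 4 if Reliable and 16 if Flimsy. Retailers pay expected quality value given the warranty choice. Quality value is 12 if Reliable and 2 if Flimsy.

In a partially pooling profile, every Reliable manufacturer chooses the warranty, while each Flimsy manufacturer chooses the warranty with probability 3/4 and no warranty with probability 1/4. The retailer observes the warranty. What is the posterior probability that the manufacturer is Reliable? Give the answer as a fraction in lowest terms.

P(the warranty) = (6/7)·1 + (1/7)·(3/4) = 27/28.
By Bayes' rule, P(Reliable | the warranty) = (6/7) / (27/28) = 8/9.

8/9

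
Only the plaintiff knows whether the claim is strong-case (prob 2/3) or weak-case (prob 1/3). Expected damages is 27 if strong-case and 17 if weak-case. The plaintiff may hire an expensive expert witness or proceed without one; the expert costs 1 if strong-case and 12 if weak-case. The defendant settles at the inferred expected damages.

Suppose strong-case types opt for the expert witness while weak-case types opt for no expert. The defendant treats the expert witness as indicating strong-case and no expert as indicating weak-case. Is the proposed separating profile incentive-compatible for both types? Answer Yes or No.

Under these beliefs, the expert witness earns settlement 27 and no expert earns settlement 17.
strong-case: the expert witness nets 27 − 1 = 26; no expert nets 17. strong-case prefers the expert witness.
weak-case: the expert witness nets 27 − 12 = 15; no expert nets 17. weak-case prefers no expert.
Neither type deviates, so the separating profile is an equilibrium.

Yes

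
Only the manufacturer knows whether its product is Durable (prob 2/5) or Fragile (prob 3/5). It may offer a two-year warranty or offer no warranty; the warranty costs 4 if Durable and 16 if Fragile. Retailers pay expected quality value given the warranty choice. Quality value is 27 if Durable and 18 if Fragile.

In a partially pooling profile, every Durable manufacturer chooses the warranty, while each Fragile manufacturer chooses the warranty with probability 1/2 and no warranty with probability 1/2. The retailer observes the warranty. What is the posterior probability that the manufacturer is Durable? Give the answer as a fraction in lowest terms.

4/7

P(the warranty) = (2/5)·1 + (3/5)·(1/2) = 7/10.
By Bayes' rule, P(Durable | the warranty) = (2/5) / (7/10) = 4/7.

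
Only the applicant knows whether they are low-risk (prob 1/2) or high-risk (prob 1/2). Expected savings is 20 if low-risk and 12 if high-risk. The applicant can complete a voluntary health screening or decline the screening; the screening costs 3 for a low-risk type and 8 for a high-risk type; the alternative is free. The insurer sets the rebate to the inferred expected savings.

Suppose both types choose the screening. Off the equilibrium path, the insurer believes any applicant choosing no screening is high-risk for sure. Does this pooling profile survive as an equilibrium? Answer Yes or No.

No

On path, the insurer holds the prior and pays 1/2·20 + 1/2·12 = 16. Off path (no screening), believing high-risk, it pays 12.
low-risk: the screening nets 16 − 3 = 13; no screening nets 12. low-risk stays.
high-risk: the screening nets 16 − 8 = 8; no screening nets 12. high-risk would deviate.
A type deviates, so pooling fails.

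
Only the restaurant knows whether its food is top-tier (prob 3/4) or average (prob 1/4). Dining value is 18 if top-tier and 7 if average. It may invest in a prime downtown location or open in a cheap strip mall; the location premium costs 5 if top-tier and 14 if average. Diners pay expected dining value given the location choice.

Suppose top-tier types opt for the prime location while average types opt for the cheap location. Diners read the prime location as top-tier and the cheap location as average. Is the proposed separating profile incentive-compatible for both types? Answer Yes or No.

Under these beliefs, the prime location earns price premium 18 and the cheap location earns price premium 7.
top-tier: the prime location nets 18 − 5 = 13; the cheap location nets 7. top-tier prefers the prime location.
average: the prime location nets 18 − 14 = 4; the cheap location nets 7. average prefers the cheap location.
Neither type deviates, so the separating profile is an equilibrium.

Yes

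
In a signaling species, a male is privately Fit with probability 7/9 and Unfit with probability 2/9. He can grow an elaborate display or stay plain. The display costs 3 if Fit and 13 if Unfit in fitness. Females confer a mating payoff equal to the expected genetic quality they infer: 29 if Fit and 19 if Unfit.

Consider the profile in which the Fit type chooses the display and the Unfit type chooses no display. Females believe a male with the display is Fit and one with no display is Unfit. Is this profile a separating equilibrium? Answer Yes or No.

Yes

Under these beliefs, the display earns mating payoff 29 and no display earns mating payoff 19.
Fit: the display nets 29 − 3 = 26; no display nets 19. Fit prefers the display.
Unfit: the display nets 29 − 13 = 16; no display nets 19. Unfit prefers no display.
Neither type deviates, so the separating profile is an equilibrium.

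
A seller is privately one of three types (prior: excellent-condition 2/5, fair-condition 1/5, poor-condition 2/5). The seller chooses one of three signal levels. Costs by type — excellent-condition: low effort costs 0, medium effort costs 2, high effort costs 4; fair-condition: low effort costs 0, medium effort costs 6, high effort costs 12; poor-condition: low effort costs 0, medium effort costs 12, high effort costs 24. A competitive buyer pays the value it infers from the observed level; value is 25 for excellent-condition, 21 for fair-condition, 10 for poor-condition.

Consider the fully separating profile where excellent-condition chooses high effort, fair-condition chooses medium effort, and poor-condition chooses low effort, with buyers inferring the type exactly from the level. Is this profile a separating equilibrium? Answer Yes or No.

Separating prices: high effort → 25, medium effort → 21, low effort → 10.
excellent-condition (assigned high effort): low effort: 10 − 0 = 10; medium effort: 21 − 2 = 19; high effort: 25 − 4 = 21. excellent-condition stays.
fair-condition (assigned medium effort): low effort: 10 − 0 = 10; medium effort: 21 − 6 = 15; high effort: 25 − 12 = 13. fair-condition stays.
poor-condition (assigned low effort): low effort: 10 − 0 = 10; medium effort: 21 − 12 = 9; high effort: 25 − 24 = 1. poor-condition stays.
Every type prefers its assigned level; separation holds.

Yes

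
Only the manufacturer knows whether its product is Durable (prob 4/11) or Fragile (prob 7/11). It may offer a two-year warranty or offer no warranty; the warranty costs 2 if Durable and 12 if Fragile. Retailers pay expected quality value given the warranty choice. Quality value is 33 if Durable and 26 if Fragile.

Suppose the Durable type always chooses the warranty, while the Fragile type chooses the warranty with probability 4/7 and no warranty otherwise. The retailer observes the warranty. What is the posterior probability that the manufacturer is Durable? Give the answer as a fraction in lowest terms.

1/2

P(the warranty) = (4/11)·1 + (7/11)·(4/7) = 8/11.
By Bayes' rule, P(Durable | the warranty) = (4/11) / (8/11) = 1/2.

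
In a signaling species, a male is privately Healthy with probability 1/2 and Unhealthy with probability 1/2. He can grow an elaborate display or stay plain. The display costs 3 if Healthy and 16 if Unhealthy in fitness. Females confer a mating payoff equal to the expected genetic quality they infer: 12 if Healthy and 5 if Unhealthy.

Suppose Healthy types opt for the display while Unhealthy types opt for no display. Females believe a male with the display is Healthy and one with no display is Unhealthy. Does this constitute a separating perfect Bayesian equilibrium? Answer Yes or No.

Under these beliefs, the display earns mating payoff 12 and no display earns mating payoff 5.
Healthy: the display nets 12 − 3 = 9; no display nets 5. Healthy prefers the display.
Unhealthy: the display nets 12 − 16 = -4; no display nets 5. Unhealthy prefers no display.
Neither type deviates, so the separating profile is an equilibrium.

Yes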